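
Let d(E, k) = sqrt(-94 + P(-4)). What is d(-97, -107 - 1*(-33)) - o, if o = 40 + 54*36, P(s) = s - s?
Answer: -1984 + I*sqrt(94) ≈ -1984.0 + 9.6954*I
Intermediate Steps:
P(s) = 0
d(E, k) = I*sqrt(94) (d(E, k) = sqrt(-94 + 0) = sqrt(-94) = I*sqrt(94))
o = 1984 (o = 40 + 1944 = 1984)
d(-97, -107 - 1*(-33)) - o = I*sqrt(94) - 1*1984 = I*sqrt(94) - 1984 = -1984 + I*sqrt(94)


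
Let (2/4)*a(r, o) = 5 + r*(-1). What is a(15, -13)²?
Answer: 400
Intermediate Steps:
a(r, o) = 10 - 2*r (a(r, o) = 2*(5 + r*(-1)) = 2*(5 - r) = 10 - 2*r)
a(15, -13)² = (10 - 2*15)² = (10 - 30)² = (-20)² = 400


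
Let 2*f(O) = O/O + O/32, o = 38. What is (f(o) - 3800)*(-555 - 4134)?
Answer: 570018285/32 ≈ 1.7813e+7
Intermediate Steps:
f(O) = 1/2 + O/64 (f(O) = (O/O + O/32)/2 = (1 + O*(1/32))/2 = (1 + O/32)/2 = 1/2 + O/64)
(f(o) - 3800)*(-555 - 4134) = ((1/2 + (1/64)*38) - 3800)*(-555 - 4134) = ((1/2 + 19/32) - 3800)*(-4689) = (35/32 - 3800)*(-4689) = -121565/32*(-4689) = 570018285/32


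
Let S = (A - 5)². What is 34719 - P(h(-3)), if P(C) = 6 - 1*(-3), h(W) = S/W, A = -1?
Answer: 34710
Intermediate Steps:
S = 36 (S = (-1 - 5)² = (-6)² = 36)
h(W) = 36/W
P(C) = 9 (P(C) = 6 + 3 = 9)
34719 - P(h(-3)) = 34719 - 1*9 = 34719 - 9 = 34710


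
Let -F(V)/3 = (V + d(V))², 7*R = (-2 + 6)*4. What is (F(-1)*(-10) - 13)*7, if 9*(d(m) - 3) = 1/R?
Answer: 2731379/3456 ≈ 790.33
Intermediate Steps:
R = 16/7 (R = ((-2 + 6)*4)/7 = (4*4)/7 = (⅐)*16 = 16/7 ≈ 2.2857)
d(m) = 439/144 (d(m) = 3 + (1/(16/7))/9 = 3 + (1*(7/16))/9 = 3 + (⅑)*(7/16) = 3 + 7/144 = 439/144)
F(V) = -3*(439/144 + V)² (F(V) = -3*(V + 439/144)² = -3*(439/144 + V)²)
(F(-1)*(-10) - 13)*7 = (-(439 + 144*(-1))²/6912*(-10) - 13)*7 = (-(439 - 144)²/6912*(-10) - 13)*7 = (-1/6912*295²*(-10) - 13)*7 = (-1/6912*87025*(-10) - 13)*7 = (-87025/6912*(-10) - 13)*7 = (435125/3456 - 13)*7 = (390197/3456)*7 = 2731379/3456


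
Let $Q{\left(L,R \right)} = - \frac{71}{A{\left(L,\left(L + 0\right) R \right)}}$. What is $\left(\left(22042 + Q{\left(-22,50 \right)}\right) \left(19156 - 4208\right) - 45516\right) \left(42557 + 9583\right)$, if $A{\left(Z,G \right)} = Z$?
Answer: $17179428261960$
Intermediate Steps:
$Q{\left(L,R \right)} = - \frac{71}{L}$
$\left(\left(22042 + Q{\left(-22,50 \right)}\right) \left(19156 - 4208\right) - 45516\right) \left(42557 + 9583\right) = \left(\left(22042 - \frac{71}{-22}\right) \left(19156 - 4208\right) - 45516\right) \left(42557 + 9583\right) = \left(\left(22042 - - \frac{71}{22}\right) 14948 - 45516\right) 52140 = \left(\left(22042 + \frac{71}{22}\right) 14948 - 45516\right) 52140 = \left(\frac{484995}{22} \cdot 14948 - 45516\right) 52140 = \left(\frac{3624852630}{11} - 45516\right) 52140 = \frac{3624351954}{11} \cdot 52140 = 17179428261960$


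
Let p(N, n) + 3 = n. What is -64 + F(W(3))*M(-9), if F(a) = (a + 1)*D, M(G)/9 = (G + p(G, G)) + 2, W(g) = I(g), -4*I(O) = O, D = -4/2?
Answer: 43/2 ≈ 21.500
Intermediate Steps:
D = -2 (D = -4*½ = -2)
p(N, n) = -3 + n
I(O) = -O/4
W(g) = -g/4
M(G) = -9 + 18*G (M(G) = 9*((G + (-3 + G)) + 2) = 9*((-3 + 2*G) + 2) = 9*(-1 + 2*G) = -9 + 18*G)
F(a) = -2 - 2*a (F(a) = (a + 1)*(-2) = (1 + a)*(-2) = -2 - 2*a)
-64 + F(W(3))*M(-9) = -64 + (-2 - (-1)*3/2)*(-9 + 18*(-9)) = -64 + (-2 - 2*(-¾))*(-9 - 162) = -64 + (-2 + 3/2)*(-171) = -64 - ½*(-171) = -64 + 171/2 = 43/2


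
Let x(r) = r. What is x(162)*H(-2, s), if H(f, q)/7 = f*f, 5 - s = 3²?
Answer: 4536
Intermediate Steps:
s = -4 (s = 5 - 1*3² = 5 - 1*9 = 5 - 9 = -4)
H(f, q) = 7*f² (H(f, q) = 7*(f*f) = 7*f²)
x(162)*H(-2, s) = 162*(7*(-2)²) = 162*(7*4) = 162*28 = 4536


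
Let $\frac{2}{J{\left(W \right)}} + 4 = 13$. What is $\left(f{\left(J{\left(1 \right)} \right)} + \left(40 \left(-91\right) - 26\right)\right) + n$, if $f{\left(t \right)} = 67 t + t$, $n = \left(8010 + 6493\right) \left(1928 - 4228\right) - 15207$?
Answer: $- \frac{300381821}{9} \approx -3.3376 \cdot 10^{7}$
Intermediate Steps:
$J{\left(W \right)} = \frac{2}{9}$ ($J{\left(W \right)} = \frac{2}{-4 + 13} = \frac{2}{9}$)
$n = -33372107$ ($n = 14503 \left(-2300\right) - 15207 = -33356900 - 15207 = -33372107$)
$f{\left(t \right)} = 68 t$
$\left(f{\left(J{\left(1 \right)} \right)} + \left(40 \left(-91\right) - 26\right)\right) + n = \left(68 \cdot \frac{2}{9} + \left(40 \left(-91\right) - 26\right)\right) - 33372107 = \left(\frac{136}{9} - 3666\right) - 33372107 = - \frac{32858}{9} - 33372107 = - \frac{300381821}{9}$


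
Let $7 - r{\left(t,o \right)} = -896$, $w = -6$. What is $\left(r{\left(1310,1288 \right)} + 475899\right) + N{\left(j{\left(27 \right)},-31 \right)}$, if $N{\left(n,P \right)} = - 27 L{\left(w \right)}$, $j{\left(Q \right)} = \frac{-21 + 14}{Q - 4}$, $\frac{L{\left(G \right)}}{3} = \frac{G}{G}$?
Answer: $476721$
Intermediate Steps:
$L{\left(G \right)} = 3$ ($L{\left(G \right)} = 3 \frac{G}{G} = 3 \cdot 1 = 3$)
$r{\left(t,o \right)} = 903$ ($r{\left(t,o \right)} = 7 - -896 = 7 + 896 = 903$)
$j{\left(Q \right)} = - \frac{7}{-4 + Q}$
$N{\left(n,P \right)} = -81$ ($N{\left(n,P \right)} = \left(-27\right) 3 = -81$)
$\left(r{\left(1310,1288 \right)} + 475899\right) + N{\left(j{\left(27 \right)},-31 \right)} = \left(903 + 475899\right) - 81 = 476802 - 81 = 476721$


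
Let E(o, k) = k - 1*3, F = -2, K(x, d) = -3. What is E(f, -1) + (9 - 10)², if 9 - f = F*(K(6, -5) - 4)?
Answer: -3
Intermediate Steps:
f = -5 (f = 9 - (-2)*(-3 - 4) = 9 - (-2)*(-7) = 9 - 1*14 = 9 - 14 = -5)
E(o, k) = -3 + k (E(o, k) = k - 3 = -3 + k)
E(f, -1) + (9 - 10)² = (-3 - 1) + (9 - 10)² = -4 + (-1)² = -4 + 1 = -3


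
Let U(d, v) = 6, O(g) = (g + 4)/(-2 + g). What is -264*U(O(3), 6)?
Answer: -1584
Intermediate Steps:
O(g) = (4 + g)/(-2 + g)
-264*U(O(3), 6) = -264*6 = -1584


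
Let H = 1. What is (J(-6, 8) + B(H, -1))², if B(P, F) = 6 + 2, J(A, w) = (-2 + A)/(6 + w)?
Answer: 2704/49 ≈ 55.184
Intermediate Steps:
J(A, w) = (-2 + A)/(6 + w)
B(P, F) = 8
(J(-6, 8) + B(H, -1))² = ((-2 - 6)/(6 + 8) + 8)² = (-8/14 + 8)² = ((1/14)*(-8) + 8)² = (-4/7 + 8)² = (52/7)² = 2704/49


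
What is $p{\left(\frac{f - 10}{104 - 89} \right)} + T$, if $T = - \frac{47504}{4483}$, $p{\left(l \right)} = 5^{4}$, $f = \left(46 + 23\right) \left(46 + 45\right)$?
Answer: $\frac{2754371}{4483} \approx 614.4$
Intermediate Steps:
$f = 6279$ ($f = 69 \cdot 91 = 6279$)
$p{\left(l \right)} = 625$
$T = - \frac{47504}{4483}$ ($T = \left(-47504\right) \frac{1}{4483} = - \frac{47504}{4483} \approx -10.596$)
$p{\left(\frac{f - 10}{104 - 89} \right)} + T = 625 - \frac{47504}{4483} = \frac{2754371}{4483}$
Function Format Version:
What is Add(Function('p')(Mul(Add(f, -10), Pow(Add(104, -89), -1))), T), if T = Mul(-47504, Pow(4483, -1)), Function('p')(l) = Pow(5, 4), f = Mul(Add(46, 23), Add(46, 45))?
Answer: Rational(2754371, 4483) ≈ 614.40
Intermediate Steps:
f = 6279 (f = Mul(69, 91) = 6279)
Function('p')(l) = 625
T = Rational(-47504, 4483) (T = Mul(-47504, Rational(1, 4483)) = Rational(-47504, 4483) ≈ -10.596)
Add(Function('p')(Mul(Add(f, -10), Pow(Add(104, -89), -1))), T) = Add(625, Rational(-47504, 4483)) = Rational(2754371, 4483)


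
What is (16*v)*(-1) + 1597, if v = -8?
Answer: 1725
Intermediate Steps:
(16*v)*(-1) + 1597 = (16*(-8))*(-1) + 1597 = -128*(-1) + 1597 = 128 + 1597 = 1725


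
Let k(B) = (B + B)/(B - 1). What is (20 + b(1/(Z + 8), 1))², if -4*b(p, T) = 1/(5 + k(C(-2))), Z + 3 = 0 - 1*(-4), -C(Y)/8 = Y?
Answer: 73017025/183184 ≈ 398.60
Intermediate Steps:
C(Y) = -8*Y
Z = 1 (Z = -3 + (0 - 1*(-4)) = -3 + (0 + 4) = -3 + 4 = 1)
k(B) = 2*B/(-1 + B) (k(B) = (2*B)/(-1 + B) = 2*B/(-1 + B))
b(p, T) = -15/428 (b(p, T) = -1/(4*(5 + 2*(-8*(-2))/(-1 - 8*(-2)))) = -1/(4*(5 + 2*16/(-1 + 16))) = -1/(4*(5 + 2*16/15)) = -1/(4*(5 + 2*16*(1/15))) = -1/(4*(5 + 32/15)) = -1/(4*107/15) = -¼*15/107 = -15/428)
(20 + b(1/(Z + 8), 1))² = (20 - 15/428)² = (8545/428)² = 73017025/183184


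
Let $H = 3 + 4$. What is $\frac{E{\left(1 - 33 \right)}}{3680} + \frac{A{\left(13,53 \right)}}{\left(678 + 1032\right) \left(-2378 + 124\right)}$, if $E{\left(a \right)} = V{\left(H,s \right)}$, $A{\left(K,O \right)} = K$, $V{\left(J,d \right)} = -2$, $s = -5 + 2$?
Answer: $- \frac{8431}{15417360} \approx -0.00054685$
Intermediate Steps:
$s = -3$
$H = 7$
$E{\left(a \right)} = -2$
$\frac{E{\left(1 - 33 \right)}}{3680} + \frac{A{\left(13,53 \right)}}{\left(678 + 1032\right) \left(-2378 + 124\right)} = - \frac{2}{3680} + \frac{13}{\left(678 + 1032\right) \left(-2378 + 124\right)} = \left(-2\right) \frac{1}{3680} + \frac{13}{1710 \left(-2254\right)} = - \frac{1}{1840} + \frac{13}{-3854340} = - \frac{1}{1840} + 13 \left(- \frac{1}{3854340}\right) = - \frac{1}{1840} - \frac{13}{3854340} = - \frac{8431}{15417360}$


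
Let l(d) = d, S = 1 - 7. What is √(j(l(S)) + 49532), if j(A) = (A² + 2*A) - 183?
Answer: √49373 ≈ 222.20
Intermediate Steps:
S = -6
j(A) = -183 + A² + 2*A
√(j(l(S)) + 49532) = √((-183 + (-6)² + 2*(-6)) + 49532) = √((-183 + 36 - 12) + 49532) = √(-159 + 49532) = √49373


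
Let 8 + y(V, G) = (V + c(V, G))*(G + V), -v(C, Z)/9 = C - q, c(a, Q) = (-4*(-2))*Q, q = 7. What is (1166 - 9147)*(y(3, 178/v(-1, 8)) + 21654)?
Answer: -56295491909/324 ≈ -1.7375e+8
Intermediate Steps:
c(a, Q) = 8*Q
v(C, Z) = 63 - 9*C (v(C, Z) = -9*(C - 1*7) = -9*(C - 7) = -9*(-7 + C) = 63 - 9*C)
y(V, G) = -8 + (G + V)*(V + 8*G) (y(V, G) = -8 + (V + 8*G)*(G + V) = -8 + (G + V)*(V + 8*G))
(1166 - 9147)*(y(3, 178/v(-1, 8)) + 21654) = (1166 - 9147)*((-8 + 3² + 8*(178/(63 - 9*(-1)))² + 9*(178/(63 - 9*(-1)))*3) + 21654) = -7981*((-8 + 9 + 8*(178/(63 + 9))² + 9*(178/(63 + 9))*3) + 21654) = -7981*((-8 + 9 + 8*(178/72)² + 9*(178/72)*3) + 21654) = -7981*((-8 + 9 + 8*(178*(1/72))² + 9*(178*(1/72))*3) + 21654) = -7981*((-8 + 9 + 8*(89/36)² + 9*(89/36)*3) + 21654) = -7981*((-8 + 9 + 8*(7921/1296) + 267/4) + 21654) = -7981*((-8 + 9 + 7921/162 + 267/4) + 21654) = -7981*(37793/324 + 21654) = -7981*7053689/324 = -56295491909/324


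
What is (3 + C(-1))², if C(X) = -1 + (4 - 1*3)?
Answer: 9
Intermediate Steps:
C(X) = 0 (C(X) = -1 + (4 - 3) = -1 + 1 = 0)
(3 + C(-1))² = (3 + 0)² = 3² = 9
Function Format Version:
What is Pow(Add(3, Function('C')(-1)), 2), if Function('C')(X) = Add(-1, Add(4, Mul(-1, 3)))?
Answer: 9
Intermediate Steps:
Function('C')(X) = 0 (Function('C')(X) = Add(-1, Add(4, -3)) = Add(-1, 1) = 0)
Pow(Add(3, Function('C')(-1)), 2) = Pow(Add(3, 0), 2) = Pow(3, 2) = 9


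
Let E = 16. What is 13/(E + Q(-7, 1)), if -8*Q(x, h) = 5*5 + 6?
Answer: 104/97 ≈ 1.0722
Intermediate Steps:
Q(x, h) = -31/8 (Q(x, h) = -(5*5 + 6)/8 = -(25 + 6)/8 = -⅛*31 = -31/8)
13/(E + Q(-7, 1)) = 13/(16 - 31/8) = 13/(97/8) = 13*(8/97) = 104/97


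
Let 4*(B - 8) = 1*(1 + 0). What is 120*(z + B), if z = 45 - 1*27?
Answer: 3150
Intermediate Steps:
B = 33/4 (B = 8 + (1*(1 + 0))/4 = 8 + (1*1)/4 = 8 + (¼)*1 = 8 + ¼ = 33/4 ≈ 8.2500)
z = 18 (z = 45 - 27 = 18)
120*(z + B) = 120*(18 + 33/4) = 120*(105/4) = 3150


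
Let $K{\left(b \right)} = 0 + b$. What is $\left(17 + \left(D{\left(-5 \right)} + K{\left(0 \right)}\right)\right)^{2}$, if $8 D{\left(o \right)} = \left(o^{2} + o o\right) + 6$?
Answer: $576$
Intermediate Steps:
$D{\left(o \right)} = \frac{3}{4} + \frac{o^{2}}{4}$ ($D{\left(o \right)} = \frac{\left(o^{2} + o o\right) + 6}{8} = \frac{\left(o^{2} + o^{2}\right) + 6}{8} = \frac{2 o^{2} + 6}{8} = \frac{6 + 2 o^{2}}{8} = \frac{3}{4} + \frac{o^{2}}{4}$)
$K{\left(b \right)} = b$
$\left(17 + \left(D{\left(-5 \right)} + K{\left(0 \right)}\right)\right)^{2} = \left(17 + \left(\left(\frac{3}{4} + \frac{\left(-5\right)^{2}}{4}\right) + 0\right)\right)^{2} = \left(17 + \left(\left(\frac{3}{4} + \frac{1}{4} \cdot 25\right) + 0\right)\right)^{2} = \left(17 + \left(\left(\frac{3}{4} + \frac{25}{4}\right) + 0\right)\right)^{2} = \left(17 + \left(7 + 0\right)\right)^{2} = \left(17 + 7\right)^{2} = 24^{2} = 576$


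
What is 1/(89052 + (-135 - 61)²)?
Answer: 1/127468 ≈ 7.8451e-6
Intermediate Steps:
1/(89052 + (-135 - 61)²) = 1/(89052 + (-196)²) = 1/(89052 + 38416) = 1/127468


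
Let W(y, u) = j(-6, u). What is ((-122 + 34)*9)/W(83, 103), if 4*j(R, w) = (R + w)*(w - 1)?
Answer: -528/1649 ≈ -0.32019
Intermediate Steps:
j(R, w) = (-1 + w)*(R + w)/4 (j(R, w) = ((R + w)*(w - 1))/4 = ((R + w)*(-1 + w))/4 = ((-1 + w)*(R + w))/4 = (-1 + w)*(R + w)/4)
W(y, u) = 3/2 - 7*u/4 + u**2/4 (W(y, u) = -1/4*(-6) - u/4 + u**2/4 + (1/4)*(-6)*u = 3/2 - u/4 + u**2/4 - 3*u/2 = 3/2 - 7*u/4 + u**2/4)
((-122 + 34)*9)/W(83, 103) = ((-122 + 34)*9)/(3/2 - 7/4*103 + (1/4)*103**2) = (-88*9)/(3/2 - 721/4 + (1/4)*10609) = -792/(3/2 - 721/4 + 10609/4) = -792/4947/2 = -792*2/4947 = -528/1649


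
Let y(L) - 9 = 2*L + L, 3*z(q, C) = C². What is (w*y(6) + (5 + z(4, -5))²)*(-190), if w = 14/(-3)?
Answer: -88540/9 ≈ -9837.8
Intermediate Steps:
z(q, C) = C²/3
y(L) = 9 + 3*L (y(L) = 9 + (2*L + L) = 9 + 3*L)
w = -14/3 (w = 14*(-⅓) = -14/3 ≈ -4.6667)
(w*y(6) + (5 + z(4, -5))²)*(-190) = (-14*(9 + 3*6)/3 + (5 + (⅓)*(-5)²)²)*(-190) = (-14*(9 + 18)/3 + (5 + (⅓)*25)²)*(-190) = (-14/3*27 + (5 + 25/3)²)*(-190) = (-126 + (40/3)²)*(-190) = (-126 + 1600/9)*(-190) = (466/9)*(-190) = -88540/9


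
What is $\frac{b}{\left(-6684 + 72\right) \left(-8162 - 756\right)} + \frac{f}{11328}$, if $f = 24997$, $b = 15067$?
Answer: $\frac{82891317}{37559872} \approx 2.2069$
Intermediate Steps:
$\frac{b}{\left(-6684 + 72\right) \left(-8162 - 756\right)} + \frac{f}{11328} = \frac{15067}{\left(-6684 + 72\right) \left(-8162 - 756\right)} + \frac{24997}{11328} = \frac{15067}{\left(-6612\right) \left(-8918\right)} + 24997 \cdot \frac{1}{11328} = \frac{15067}{58965816} + \frac{24997}{11328} = 15067 \cdot \frac{1}{58965816} + \frac{24997}{11328} = \frac{61}{238728} + \frac{24997}{11328} = \frac{82891317}{37559872}$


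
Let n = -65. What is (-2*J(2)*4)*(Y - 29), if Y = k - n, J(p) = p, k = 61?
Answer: -1552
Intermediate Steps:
Y = 126 (Y = 61 - 1*(-65) = 61 + 65 = 126)
(-2*J(2)*4)*(Y - 29) = (-2*2*4)*(126 - 29) = -4*4*97 = -16*97 = -1552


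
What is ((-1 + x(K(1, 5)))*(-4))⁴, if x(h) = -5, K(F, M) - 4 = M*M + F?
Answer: 331776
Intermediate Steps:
K(F, M) = 4 + F + M² (K(F, M) = 4 + (M*M + F) = 4 + (M² + F) = 4 + (F + M²) = 4 + F + M²)
((-1 + x(K(1, 5)))*(-4))⁴ = ((-1 - 5)*(-4))⁴ = (-6*(-4))⁴ = 24⁴ = 331776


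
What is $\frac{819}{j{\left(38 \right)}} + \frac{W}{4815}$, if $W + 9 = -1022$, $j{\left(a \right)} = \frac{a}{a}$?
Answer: $\frac{3942454}{4815} \approx 818.79$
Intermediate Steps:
$j{\left(a \right)} = 1$
$W = -1031$ ($W = -9 - 1022 = -1031$)
$\frac{819}{j{\left(38 \right)}} + \frac{W}{4815} = \frac{819}{1} - \frac{1031}{4815} = 819 \cdot 1 - \frac{1031}{4815} = 819 - \frac{1031}{4815} = \frac{3942454}{4815}$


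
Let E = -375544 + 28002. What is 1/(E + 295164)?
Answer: -1/52378 ≈ -1.9092e-5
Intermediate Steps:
E = -347542
1/(E + 295164) = 1/(-347542 + 295164) = 1/(-52378) = -1/52378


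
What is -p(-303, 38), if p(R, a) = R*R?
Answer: -91809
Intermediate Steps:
p(R, a) = R**2
-p(-303, 38) = -1*(-303)**2 = -1*91809 = -91809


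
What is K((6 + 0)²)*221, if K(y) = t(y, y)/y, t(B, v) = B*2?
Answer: 442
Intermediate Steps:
t(B, v) = 2*B
K(y) = 2 (K(y) = (2*y)/y = 2)
K((6 + 0)²)*221 = 2*221 = 442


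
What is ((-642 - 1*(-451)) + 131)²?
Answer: 3600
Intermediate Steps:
((-642 - 1*(-451)) + 131)² = ((-642 + 451) + 131)² = (-191 + 131)² = (-60)² = 3600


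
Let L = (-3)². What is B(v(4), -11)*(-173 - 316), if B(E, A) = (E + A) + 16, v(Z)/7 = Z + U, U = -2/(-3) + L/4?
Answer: -104483/4 ≈ -26121.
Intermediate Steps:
L = 9
U = 35/12 (U = -2/(-3) + 9/4 = -2*(-⅓) + 9*(¼) = ⅔ + 9/4 = 35/12 ≈ 2.9167)
v(Z) = 245/12 + 7*Z (v(Z) = 7*(Z + 35/12) = 7*(35/12 + Z) = 245/12 + 7*Z)
B(E, A) = 16 + A + E (B(E, A) = (A + E) + 16 = 16 + A + E)
B(v(4), -11)*(-173 - 316) = (16 - 11 + (245/12 + 7*4))*(-173 - 316) = (16 - 11 + (245/12 + 28))*(-489) = (16 - 11 + 581/12)*(-489) = (641/12)*(-489) = -104483/4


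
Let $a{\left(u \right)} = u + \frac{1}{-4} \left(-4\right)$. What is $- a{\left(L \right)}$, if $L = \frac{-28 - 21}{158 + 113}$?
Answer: $- \frac{222}{271} \approx -0.81919$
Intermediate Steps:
$L = - \frac{49}{271} \approx -0.18081$
$a{\left(u \right)} = 1 + u$ ($a{\left(u \right)} = u - -1 = u + 1 = 1 + u$)
$- a{\left(L \right)} = - (1 - \frac{49}{271}) = \left(-1\right) \frac{222}{271} = - \frac{222}{271}$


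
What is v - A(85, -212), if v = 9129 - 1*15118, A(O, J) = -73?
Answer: -5916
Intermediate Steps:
v = -5989 (v = 9129 - 15118 = -5989)
v - A(85, -212) = -5989 - 1*(-73) = -5989 + 73 = -5916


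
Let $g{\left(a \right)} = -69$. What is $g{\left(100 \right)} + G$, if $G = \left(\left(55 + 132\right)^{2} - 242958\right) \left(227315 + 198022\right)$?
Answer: $-88465417362$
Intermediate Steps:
$G = -88465417293$ ($G = \left(187^{2} - 242958\right) 425337 = \left(34969 - 242958\right) 425337 = \left(-207989\right) 425337 = -88465417293$)
$g{\left(100 \right)} + G = -69 - 88465417293 = -88465417362$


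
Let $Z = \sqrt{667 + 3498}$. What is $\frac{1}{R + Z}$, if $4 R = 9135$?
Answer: $\frac{1044}{2382331} - \frac{16 \sqrt{85}}{11911655} \approx 0.00042584$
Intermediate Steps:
$R = \frac{9135}{4}$ ($R = \frac{1}{4} \cdot 9135 = \frac{9135}{4} \approx 2283.8$)
$Z = 7 \sqrt{85}$ ($Z = \sqrt{4165} = 7 \sqrt{85} \approx 64.537$)
$\frac{1}{R + Z} = \frac{1}{\frac{9135}{4} + 7 \sqrt{85}}$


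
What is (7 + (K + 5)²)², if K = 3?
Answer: 5041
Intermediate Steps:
(7 + (K + 5)²)² = (7 + (3 + 5)²)² = (7 + 8²)² = (7 + 64)² = 71² = 5041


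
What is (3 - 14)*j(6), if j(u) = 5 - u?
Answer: 11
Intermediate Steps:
(3 - 14)*j(6) = (3 - 14)*(5 - 1*6) = -11*(5 - 6) = -11*(-1) = 11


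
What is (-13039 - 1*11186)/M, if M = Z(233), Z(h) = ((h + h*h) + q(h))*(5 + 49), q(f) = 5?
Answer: -8075/981486 ≈ -0.0082273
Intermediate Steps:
Z(h) = 270 + 54*h + 54*h² (Z(h) = ((h + h*h) + 5)*(5 + 49) = ((h + h²) + 5)*54 = (5 + h + h²)*54 = 270 + 54*h + 54*h²)
M = 2944458 (M = 270 + 54*233 + 54*233² = 270 + 12582 + 54*54289 = 270 + 12582 + 2931606 = 2944458)
(-13039 - 1*11186)/M = (-13039 - 1*11186)/2944458 = (-13039 - 11186)*(1/2944458) = -24225*1/2944458 = -8075/981486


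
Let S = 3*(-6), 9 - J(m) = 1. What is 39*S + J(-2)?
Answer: -694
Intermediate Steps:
J(m) = 8 (J(m) = 9 - 1*1 = 9 - 1 = 8)
S = -18
39*S + J(-2) = 39*(-18) + 8 = -702 + 8 = -694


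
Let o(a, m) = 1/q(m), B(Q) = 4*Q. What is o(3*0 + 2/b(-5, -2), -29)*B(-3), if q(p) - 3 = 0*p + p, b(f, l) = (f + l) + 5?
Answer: 6/13 ≈ 0.46154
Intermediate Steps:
b(f, l) = 5 + f + l
q(p) = 3 + p (q(p) = 3 + (0*p + p) = 3 + (0 + p) = 3 + p)
o(a, m) = 1/(3 + m)
o(3*0 + 2/b(-5, -2), -29)*B(-3) = (4*(-3))/(3 - 29) = -12/(-26) = -1/26*(-12) = 6/13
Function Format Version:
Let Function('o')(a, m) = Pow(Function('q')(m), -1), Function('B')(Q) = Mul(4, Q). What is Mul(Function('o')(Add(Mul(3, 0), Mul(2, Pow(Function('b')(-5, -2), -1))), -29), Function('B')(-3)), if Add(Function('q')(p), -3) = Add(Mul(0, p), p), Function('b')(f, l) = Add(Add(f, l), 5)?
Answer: Rational(6, 13) ≈ 0.46154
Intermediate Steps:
Function('b')(f, l) = Add(5, f, l)
Function('q')(p) = Add(3, p) (Function('q')(p) = Add(3, Add(Mul(0, p), p)) = Add(3, Add(0, p)) = Add(3, p))
Function('o')(a, m) = Pow(Add(3, m), -1)
Mul(Function('o')(Add(Mul(3, 0), Mul(2, Pow(Function('b')(-5, -2), -1))), -29), Function('B')(-3)) = Mul(Pow(Add(3, -29), -1), Mul(4, -3)) = Mul(Pow(-26, -1), -12) = Mul(Rational(-1, 26), -12) = Rational(6, 13)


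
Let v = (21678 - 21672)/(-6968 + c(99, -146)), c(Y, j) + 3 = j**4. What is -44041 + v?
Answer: -20010683900279/454364885 ≈ -44041.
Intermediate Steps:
c(Y, j) = -3 + j**4
v = 6/454364885 (v = (21678 - 21672)/(-6968 + (-3 + (-146)**4)) = 6/(-6968 + (-3 + 454371856)) = 6/(-6968 + 454371853) = 6/454364885 ≈ 1.3205e-8)
-44041 + v = -44041 + 6/454364885 = -20010683900279/454364885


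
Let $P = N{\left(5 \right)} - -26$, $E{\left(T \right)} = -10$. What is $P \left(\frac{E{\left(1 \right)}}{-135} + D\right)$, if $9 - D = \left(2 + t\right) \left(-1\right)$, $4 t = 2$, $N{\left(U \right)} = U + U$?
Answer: $\frac{1250}{3} \approx 416.67$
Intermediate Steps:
$N{\left(U \right)} = 2 U$
$t = \frac{1}{2}$ ($t = \frac{1}{4} \cdot 2 = \frac{1}{2} \approx 0.5$)
$P = 36$ ($P = 2 \cdot 5 - -26 = 10 + 26 = 36$)
$D = \frac{23}{2}$ ($D = 9 - \left(2 + \frac{1}{2}\right) \left(-1\right) = 9 - \frac{5}{2} \left(-1\right) = 9 - - \frac{5}{2} = 9 + \frac{5}{2} = \frac{23}{2} \approx 11.5$)
$P \left(\frac{E{\left(1 \right)}}{-135} + D\right) = 36 \left(- \frac{10}{-135} + \frac{23}{2}\right) = 36 \left(\left(-10\right) \left(- \frac{1}{135}\right) + \frac{23}{2}\right) = 36 \left(\frac{2}{27} + \frac{23}{2}\right) = 36 \cdot \frac{625}{54} = \frac{1250}{3}$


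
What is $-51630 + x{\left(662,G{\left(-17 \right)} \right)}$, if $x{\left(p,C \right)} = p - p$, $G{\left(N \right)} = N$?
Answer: $-51630$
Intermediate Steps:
$x{\left(p,C \right)} = 0$
$-51630 + x{\left(662,G{\left(-17 \right)} \right)} = -51630 + 0 = -51630$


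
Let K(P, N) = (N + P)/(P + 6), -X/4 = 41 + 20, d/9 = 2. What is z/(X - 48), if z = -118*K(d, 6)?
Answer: 59/146 ≈ 0.40411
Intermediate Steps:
d = 18 (d = 9*2 = 18)
X = -244 (X = -4*(41 + 20) = -4*61 = -244)
K(P, N) = (N + P)/(6 + P)
z = -118 (z = -118*(6 + 18)/(6 + 18) = -118*24/24 = -59*24/12 = -118*1 = -118)
z/(X - 48) = -118/(-244 - 48) = -118/(-292) = -1/292*(-118) = 59/146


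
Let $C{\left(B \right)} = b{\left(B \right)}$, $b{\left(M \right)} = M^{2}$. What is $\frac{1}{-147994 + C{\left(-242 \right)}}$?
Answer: $- \frac{1}{89430} \approx -1.1182 \cdot 10^{-5}$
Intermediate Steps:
$C{\left(B \right)} = B^{2}$
$\frac{1}{-147994 + C{\left(-242 \right)}} = \frac{1}{-147994 + \left(-242\right)^{2}} = \frac{1}{-147994 + 58564} = \frac{1}{-89430} = - \frac{1}{89430}$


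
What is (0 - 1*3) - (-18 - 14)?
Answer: 29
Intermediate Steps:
(0 - 1*3) - (-18 - 14) = (0 - 3) - 1*(-32) = -3 + 32 = 29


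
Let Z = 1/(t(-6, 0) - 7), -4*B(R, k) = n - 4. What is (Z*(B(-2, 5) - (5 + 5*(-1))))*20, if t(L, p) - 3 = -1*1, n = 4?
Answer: 0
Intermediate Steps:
t(L, p) = 2 (t(L, p) = 3 - 1*1 = 3 - 1 = 2)
B(R, k) = 0 (B(R, k) = -(4 - 4)/4 = -¼*0 = 0)
Z = -⅕ (Z = 1/(2 - 7) = 1/(-5) = -⅕ ≈ -0.20000)
(Z*(B(-2, 5) - (5 + 5*(-1))))*20 = -(0 - (5 + 5*(-1)))/5*20 = -(0 - (5 - 5))/5*20 = -(0 - 1*0)/5*20 = -(0 + 0)/5*20 = -⅕*0*20 = 0*20 = 0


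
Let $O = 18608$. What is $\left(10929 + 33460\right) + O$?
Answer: $62997$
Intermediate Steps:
$\left(10929 + 33460\right) + O = \left(10929 + 33460\right) + 18608 = 44389 + 18608 = 62997$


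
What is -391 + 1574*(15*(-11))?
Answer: -260101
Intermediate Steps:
-391 + 1574*(15*(-11)) = -391 + 1574*(-165) = -391 - 259710 = -260101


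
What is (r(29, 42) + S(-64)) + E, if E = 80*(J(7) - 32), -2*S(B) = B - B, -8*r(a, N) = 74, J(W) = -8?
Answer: -12837/4 ≈ -3209.3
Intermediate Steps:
r(a, N) = -37/4 (r(a, N) = -⅛*74 = -37/4)
S(B) = 0 (S(B) = -(B - B)/2 = -½*0 = 0)
E = -3200 (E = 80*(-8 - 32) = 80*(-40) = -3200)
(r(29, 42) + S(-64)) + E = (-37/4 + 0) - 3200 = -37/4 - 3200 = -12837/4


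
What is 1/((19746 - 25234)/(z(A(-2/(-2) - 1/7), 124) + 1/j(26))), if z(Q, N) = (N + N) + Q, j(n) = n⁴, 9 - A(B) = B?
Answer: -819357975/17555190016 ≈ -0.046673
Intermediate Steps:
A(B) = 9 - B
z(Q, N) = Q + 2*N (z(Q, N) = 2*N + Q = Q + 2*N)
1/((19746 - 25234)/(z(A(-2/(-2) - 1/7), 124) + 1/j(26))) = 1/((19746 - 25234)/(((9 - (-2/(-2) - 1/7)) + 2*124) + 1/(26⁴))) = 1/(-5488/(((9 - (-2*(-½) - 1*⅐)) + 248) + 1/456976)) = 1/(-5488/(((9 - (1 - ⅐)) + 248) + 1/456976)) = 1/(-5488/(((9 - 1*6/7) + 248) + 1/456976)) = 1/(-5488/(((9 - 6/7) + 248) + 1/456976)) = 1/(-5488/((57/7 + 248) + 1/456976)) = 1/(-5488/(1793/7 + 1/456976)) = 1/(-5488/819357975/3198832) = 1/(-5488*3198832/819357975) = 1/(-17555190016/819357975) = -819357975/17555190016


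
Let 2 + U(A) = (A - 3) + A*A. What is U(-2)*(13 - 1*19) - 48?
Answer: -30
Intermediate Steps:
U(A) = -5 + A + A² (U(A) = -2 + ((A - 3) + A*A) = -2 + ((-3 + A) + A²) = -2 + (-3 + A + A²) = -5 + A + A²)
U(-2)*(13 - 1*19) - 48 = (-5 - 2 + (-2)²)*(13 - 1*19) - 48 = (-5 - 2 + 4)*(13 - 19) - 48 = -3*(-6) - 48 = 18 - 48 = -30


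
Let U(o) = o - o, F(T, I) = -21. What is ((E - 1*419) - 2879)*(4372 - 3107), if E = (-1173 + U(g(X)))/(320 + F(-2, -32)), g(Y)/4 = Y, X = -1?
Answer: -54300125/13 ≈ -4.1769e+6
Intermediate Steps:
g(Y) = 4*Y
U(o) = 0
E = -51/13 (E = (-1173 + 0)/(320 - 21) = -1173/299 = -1173*1/299 = -51/13 ≈ -3.9231)
((E - 1*419) - 2879)*(4372 - 3107) = ((-51/13 - 1*419) - 2879)*(4372 - 3107) = ((-51/13 - 419) - 2879)*1265 = (-5498/13 - 2879)*1265 = -42925/13*1265 = -54300125/13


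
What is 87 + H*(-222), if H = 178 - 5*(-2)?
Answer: -41649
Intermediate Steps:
H = 188 (H = 178 + 10 = 188)
87 + H*(-222) = 87 + 188*(-222) = 87 - 41736 = -41649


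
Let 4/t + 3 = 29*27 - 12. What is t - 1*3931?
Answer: -754751/192 ≈ -3931.0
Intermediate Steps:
t = 1/192 (t = 4/(-3 + (29*27 - 12)) = 4/(-3 + (783 - 12)) = 4/(-3 + 771) = 4/768 = 4*(1/768) = 1/192 ≈ 0.0052083)
t - 1*3931 = 1/192 - 1*3931 = 1/192 - 3931 = -754751/192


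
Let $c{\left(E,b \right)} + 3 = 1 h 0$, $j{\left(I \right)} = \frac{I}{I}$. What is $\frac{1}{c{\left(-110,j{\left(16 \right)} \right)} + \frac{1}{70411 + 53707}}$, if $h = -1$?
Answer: $- \frac{124118}{372353} \approx -0.33333$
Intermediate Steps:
$j{\left(I \right)} = 1$
$c{\left(E,b \right)} = -3$ ($c{\left(E,b \right)} = -3 + 1 \left(-1\right) 0 = -3 - 0 = -3 + 0 = -3$)
$\frac{1}{c{\left(-110,j{\left(16 \right)} \right)} + \frac{1}{70411 + 53707}} = \frac{1}{-3 + \frac{1}{70411 + 53707}} = \frac{1}{-3 + \frac{1}{124118}} = \frac{1}{- \frac{372353}{124118}} = - \frac{124118}{372353}$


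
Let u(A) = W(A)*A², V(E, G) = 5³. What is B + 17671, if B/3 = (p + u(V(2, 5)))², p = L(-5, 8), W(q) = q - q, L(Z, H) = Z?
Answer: 17746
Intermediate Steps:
V(E, G) = 125
W(q) = 0
p = -5
u(A) = 0 (u(A) = 0*A² = 0)
B = 75 (B = 3*(-5 + 0)² = 3*(-5)² = 3*25 = 75)
B + 17671 = 75 + 17671 = 17746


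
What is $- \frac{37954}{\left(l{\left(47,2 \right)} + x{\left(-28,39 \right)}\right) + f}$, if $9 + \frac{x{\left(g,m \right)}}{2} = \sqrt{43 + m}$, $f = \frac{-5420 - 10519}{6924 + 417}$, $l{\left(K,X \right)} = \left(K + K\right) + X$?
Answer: $- \frac{17232945041214}{32465914457} + \frac{454522605572 \sqrt{82}}{32465914457} \approx -404.03$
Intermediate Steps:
$l{\left(K,X \right)} = X + 2 K$ ($l{\left(K,X \right)} = 2 K + X = X + 2 K$)
$f = - \frac{5313}{2447}$ ($f = - \frac{15939}{7341} = \left(-15939\right) \frac{1}{7341} = - \frac{5313}{2447} \approx -2.1712$)
$x{\left(g,m \right)} = -18 + 2 \sqrt{43 + m}$
$- \frac{37954}{\left(l{\left(47,2 \right)} + x{\left(-28,39 \right)}\right) + f} = - \frac{37954}{\left(\left(2 + 2 \cdot 47\right) - \left(18 - 2 \sqrt{43 + 39}\right)\right) - \frac{5313}{2447}} = - \frac{37954}{\left(\left(2 + 94\right) - \left(18 - 2 \sqrt{82}\right)\right) - \frac{5313}{2447}} = - \frac{37954}{\left(96 - \left(18 - 2 \sqrt{82}\right)\right) - \frac{5313}{2447}} = - \frac{37954}{\left(78 + 2 \sqrt{82}\right) - \frac{5313}{2447}} = - \frac{37954}{\frac{185553}{2447} + 2 \sqrt{82}}$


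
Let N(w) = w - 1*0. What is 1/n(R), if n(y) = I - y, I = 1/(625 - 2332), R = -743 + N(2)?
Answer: 1707/1264886 ≈ 0.0013495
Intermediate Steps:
N(w) = w (N(w) = w + 0 = w)
R = -741 (R = -743 + 2 = -741)
I = -1/1707 (I = 1/(-1707) = -1/1707 ≈ -0.00058582)
n(y) = -1/1707 - y
1/n(R) = 1/(-1/1707 - 1*(-741)) = 1/(-1/1707 + 741) = 1/(1264886/1707) = 1707/1264886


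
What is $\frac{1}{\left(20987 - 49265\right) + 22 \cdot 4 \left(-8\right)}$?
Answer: $- \frac{1}{28982} \approx -3.4504 \cdot 10^{-5}$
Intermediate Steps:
$\frac{1}{\left(20987 - 49265\right) + 22 \cdot 4 \left(-8\right)} = \frac{1}{-28278 + 88 \left(-8\right)} = \frac{1}{-28278 - 704} = \frac{1}{-28982} = - \frac{1}{28982}$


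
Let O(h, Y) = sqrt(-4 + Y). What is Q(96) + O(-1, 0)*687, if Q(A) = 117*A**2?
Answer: 1078272 + 1374*I ≈ 1.0783e+6 + 1374.0*I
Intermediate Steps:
Q(96) + O(-1, 0)*687 = 117*96**2 + sqrt(-4 + 0)*687 = 117*9216 + sqrt(-4)*687 = 1078272 + (2*I)*687 = 1078272 + 1374*I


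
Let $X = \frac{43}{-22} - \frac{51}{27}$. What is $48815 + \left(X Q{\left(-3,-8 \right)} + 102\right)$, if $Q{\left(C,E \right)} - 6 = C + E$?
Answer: $\frac{9689371}{198} \approx 48936.0$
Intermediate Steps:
$Q{\left(C,E \right)} = 6 + C + E$ ($Q{\left(C,E \right)} = 6 + \left(C + E\right) = 6 + C + E$)
$X = - \frac{761}{198}$ ($X = 43 \left(- \frac{1}{22}\right) - \frac{17}{9} = - \frac{43}{22} - \frac{17}{9} = - \frac{761}{198} \approx -3.8434$)
$48815 + \left(X Q{\left(-3,-8 \right)} + 102\right) = 48815 + \left(- \frac{761 \left(6 - 3 - 8\right)}{198} + 102\right) = 48815 + \left(\left(- \frac{761}{198}\right) \left(-5\right) + 102\right) = 48815 + \left(\frac{3805}{198} + 102\right) = 48815 + \frac{24001}{198} = \frac{9689371}{198}$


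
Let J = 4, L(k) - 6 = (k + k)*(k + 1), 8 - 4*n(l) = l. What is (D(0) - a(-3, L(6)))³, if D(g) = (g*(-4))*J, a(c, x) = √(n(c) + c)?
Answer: I/8 ≈ 0.125*I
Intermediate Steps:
n(l) = 2 - l/4
L(k) = 6 + 2*k*(1 + k) (L(k) = 6 + (k + k)*(k + 1) = 6 + (2*k)*(1 + k) = 6 + 2*k*(1 + k))
a(c, x) = √(2 + 3*c/4) (a(c, x) = √((2 - c/4) + c) = √(2 + 3*c/4))
D(g) = -16*g (D(g) = (g*(-4))*4 = -4*g*4 = -16*g)
(D(0) - a(-3, L(6)))³ = (-16*0 - √(8 + 3*(-3))/2)³ = (0 - √(8 - 9)/2)³ = (0 - √(-1)/2)³ = (0 - I/2)³ = (-I/2)³ = I/8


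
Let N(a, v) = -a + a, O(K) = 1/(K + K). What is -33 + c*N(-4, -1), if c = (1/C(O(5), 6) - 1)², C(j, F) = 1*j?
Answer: -33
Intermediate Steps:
O(K) = 1/(2*K)
C(j, F) = j
c = 81 (c = (1/((½)/5) - 1)² = (1/((½)*(⅕)) - 1)² = (1/(⅒) - 1)² = (10 - 1)² = 9² = 81)
N(a, v) = 0
-33 + c*N(-4, -1) = -33 + 81*0 = -33 + 0 = -33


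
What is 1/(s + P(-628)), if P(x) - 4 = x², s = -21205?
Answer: 1/373183 ≈ 2.6797e-6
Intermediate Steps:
P(x) = 4 + x²
1/(s + P(-628)) = 1/(-21205 + (4 + (-628)²)) = 1/(-21205 + (4 + 394384)) = 1/(-21205 + 394388) = 1/373183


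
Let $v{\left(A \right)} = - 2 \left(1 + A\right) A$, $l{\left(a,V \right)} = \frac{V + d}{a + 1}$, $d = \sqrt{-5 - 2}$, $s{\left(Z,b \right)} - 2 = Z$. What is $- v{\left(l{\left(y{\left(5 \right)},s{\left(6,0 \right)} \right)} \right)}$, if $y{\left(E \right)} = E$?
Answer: $\frac{35}{6} + \frac{11 i \sqrt{7}}{9} \approx 5.8333 + 3.2337 i$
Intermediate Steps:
$s{\left(Z,b \right)} = 2 + Z$
$d = i \sqrt{7}$ ($d = \sqrt{-7} = i \sqrt{7} \approx 2.6458 i$)
$l{\left(a,V \right)} = \frac{V + i \sqrt{7}}{1 + a}$ ($l{\left(a,V \right)} = \frac{V + i \sqrt{7}}{a + 1} = \frac{V + i \sqrt{7}}{1 + a}$)
$v{\left(A \right)} = A \left(-2 - 2 A\right)$ ($v{\left(A \right)} = \left(-2 - 2 A\right) A = A \left(-2 - 2 A\right)$)
$- v{\left(l{\left(y{\left(5 \right)},s{\left(6,0 \right)} \right)} \right)} = - \left(-2\right) \frac{\left(2 + 6\right) + i \sqrt{7}}{1 + 5} \left(1 + \frac{\left(2 + 6\right) + i \sqrt{7}}{1 + 5}\right) = - \left(-2\right) \frac{8 + i \sqrt{7}}{6} \left(1 + \frac{8 + i \sqrt{7}}{6}\right) = - \left(-2\right) \left(\frac{4}{3} + \frac{i \sqrt{7}}{6}\right) \left(1 + \left(\frac{4}{3} + \frac{i \sqrt{7}}{6}\right)\right) = - \left(-2\right) \left(\frac{4}{3} + \frac{i \sqrt{7}}{6}\right) \left(\frac{7}{3} + \frac{i \sqrt{7}}{6}\right) = 2 \left(\frac{4}{3} + \frac{i \sqrt{7}}{6}\right) \left(\frac{7}{3} + \frac{i \sqrt{7}}{6}\right)$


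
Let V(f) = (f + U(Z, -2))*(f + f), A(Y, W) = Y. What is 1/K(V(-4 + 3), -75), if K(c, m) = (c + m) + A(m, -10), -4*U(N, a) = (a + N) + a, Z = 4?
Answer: -1/148 ≈ -0.0067568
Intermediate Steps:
U(N, a) = -a/2 - N/4 (U(N, a) = -((a + N) + a)/4 = -((N + a) + a)/4 = -(N + 2*a)/4 = -a/2 - N/4)
V(f) = 2*f**2 (V(f) = (f + (-1/2*(-2) - 1/4*4))*(f + f) = (f + (1 - 1))*(2*f) = (f + 0)*(2*f) = f*(2*f) = 2*f**2)
K(c, m) = c + 2*m (K(c, m) = (c + m) + m = c + 2*m)
1/K(V(-4 + 3), -75) = 1/(2*(-4 + 3)**2 + 2*(-75)) = 1/(2*(-1)**2 - 150) = 1/(2*1 - 150) = 1/(2 - 150) = 1/(-148) = -1/148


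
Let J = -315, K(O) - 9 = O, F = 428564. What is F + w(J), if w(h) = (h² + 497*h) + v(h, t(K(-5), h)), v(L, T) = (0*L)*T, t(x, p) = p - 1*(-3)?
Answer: 371234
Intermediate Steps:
K(O) = 9 + O
t(x, p) = 3 + p (t(x, p) = p + 3 = 3 + p)
v(L, T) = 0 (v(L, T) = 0*T = 0)
w(h) = h² + 497*h (w(h) = (h² + 497*h) + 0 = h² + 497*h)
F + w(J) = 428564 - 315*(497 - 315) = 428564 - 315*182 = 428564 - 57330 = 371234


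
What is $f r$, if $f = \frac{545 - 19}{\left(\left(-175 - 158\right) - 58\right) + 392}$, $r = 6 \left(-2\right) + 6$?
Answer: $-3156$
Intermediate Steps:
$r = -6$ ($r = -12 + 6 = -6$)
$f = 526$ ($f = \frac{526}{\left(-333 - 58\right) + 392} = \frac{526}{-391 + 392} = \frac{526}{1} = 526 \cdot 1 = 526$)
$f r = 526 \left(-6\right) = -3156$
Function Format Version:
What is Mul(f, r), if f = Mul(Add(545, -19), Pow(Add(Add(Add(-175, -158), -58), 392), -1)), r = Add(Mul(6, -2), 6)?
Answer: -3156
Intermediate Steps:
r = -6 (r = Add(-12, 6) = -6)
f = 526 (f = Mul(526, Pow(Add(Add(-333, -58), 392), -1)) = Mul(526, Pow(Add(-391, 392), -1)) = Mul(526, Pow(1, -1)) = Mul(526, 1) = 526)
Mul(f, r) = Mul(526, -6) = -3156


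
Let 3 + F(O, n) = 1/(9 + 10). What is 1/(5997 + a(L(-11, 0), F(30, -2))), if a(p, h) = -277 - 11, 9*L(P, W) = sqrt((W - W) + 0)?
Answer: 1/5709 ≈ 0.00017516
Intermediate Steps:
F(O, n) = -56/19 (F(O, n) = -3 + 1/(9 + 10) = -3 + 1/19 = -56/19)
L(P, W) = 0 (L(P, W) = sqrt((W - W) + 0)/9 = sqrt(0 + 0)/9 = sqrt(0)/9 = (1/9)*0 = 0)
a(p, h) = -288
1/(5997 + a(L(-11, 0), F(30, -2))) = 1/(5997 - 288) = 1/5709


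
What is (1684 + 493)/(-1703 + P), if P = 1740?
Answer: 2177/37 ≈ 58.838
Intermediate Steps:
(1684 + 493)/(-1703 + P) = (1684 + 493)/(-1703 + 1740) = 2177/37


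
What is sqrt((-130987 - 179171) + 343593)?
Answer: 3*sqrt(3715) ≈ 182.85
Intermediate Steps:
sqrt((-130987 - 179171) + 343593) = sqrt(-310158 + 343593) = sqrt(33435) = 3*sqrt(3715)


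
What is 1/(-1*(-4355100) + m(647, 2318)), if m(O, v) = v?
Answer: 1/4357418 ≈ 2.2949e-7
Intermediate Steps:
1/(-1*(-4355100) + m(647, 2318)) = 1/(-1*(-4355100) + 2318) = 1/(4355100 + 2318) = 1/4357418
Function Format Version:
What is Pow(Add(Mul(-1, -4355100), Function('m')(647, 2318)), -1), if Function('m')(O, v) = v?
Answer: Rational(1, 4357418) ≈ 2.2949e-7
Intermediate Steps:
Pow(Add(Mul(-1, -4355100), Function('m')(647, 2318)), -1) = Pow(Add(Mul(-1, -4355100), 2318), -1) = Pow(Add(4355100, 2318), -1) = Pow(4357418, -1) = Rational(1, 4357418)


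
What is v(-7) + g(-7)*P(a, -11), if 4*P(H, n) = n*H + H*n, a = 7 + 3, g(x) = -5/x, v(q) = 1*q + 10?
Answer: -254/7 ≈ -36.286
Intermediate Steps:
v(q) = 10 + q (v(q) = q + 10 = 10 + q)
a = 10
P(H, n) = H*n/2 (P(H, n) = (n*H + H*n)/4 = (H*n + H*n)/4 = (2*H*n)/4 = H*n/2)
v(-7) + g(-7)*P(a, -11) = (10 - 7) + (-5/(-7))*((½)*10*(-11)) = 3 - 5*(-⅐)*(-55) = 3 + (5/7)*(-55) = 3 - 275/7 = -254/7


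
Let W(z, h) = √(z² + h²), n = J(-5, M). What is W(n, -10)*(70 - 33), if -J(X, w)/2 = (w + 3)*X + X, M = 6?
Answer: 370*√101 ≈ 3718.5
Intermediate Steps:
J(X, w) = -2*X - 2*X*(3 + w) (J(X, w) = -2*((w + 3)*X + X) = -2*((3 + w)*X + X) = -2*(X*(3 + w) + X) = -2*(X + X*(3 + w)) = -2*X - 2*X*(3 + w))
n = 100 (n = -2*(-5)*(4 + 6) = -2*(-5)*10 = 100)
W(z, h) = √(h² + z²)
W(n, -10)*(70 - 33) = √((-10)² + 100²)*(70 - 33) = √(100 + 10000)*37 = √10100*37 = (10*√101)*37 = 370*√101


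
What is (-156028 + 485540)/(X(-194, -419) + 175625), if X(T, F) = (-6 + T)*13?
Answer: 329512/173025 ≈ 1.9044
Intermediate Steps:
X(T, F) = -78 + 13*T
(-156028 + 485540)/(X(-194, -419) + 175625) = (-156028 + 485540)/((-78 + 13*(-194)) + 175625) = 329512/((-78 - 2522) + 175625) = 329512/(-2600 + 175625) = 329512/173025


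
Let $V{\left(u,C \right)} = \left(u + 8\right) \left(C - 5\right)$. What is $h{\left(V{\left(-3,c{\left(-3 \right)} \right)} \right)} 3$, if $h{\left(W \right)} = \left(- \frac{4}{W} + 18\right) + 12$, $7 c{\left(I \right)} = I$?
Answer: $\frac{8592}{95} \approx 90.442$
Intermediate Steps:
$c{\left(I \right)} = \frac{I}{7}$
$V{\left(u,C \right)} = \left(-5 + C\right) \left(8 + u\right)$ ($V{\left(u,C \right)} = \left(8 + u\right) \left(-5 + C\right) = \left(-5 + C\right) \left(8 + u\right)$)
$h{\left(W \right)} = 30 - \frac{4}{W}$ ($h{\left(W \right)} = \left(18 - \frac{4}{W}\right) + 12 = 30 - \frac{4}{W}$)
$h{\left(V{\left(-3,c{\left(-3 \right)} \right)} \right)} 3 = \left(30 - \frac{4}{-40 - -15 + 8 \cdot \frac{1}{7} \left(-3\right) + \frac{1}{7} \left(-3\right) \left(-3\right)}\right) 3 = \left(30 - \frac{4}{-40 + 15 + 8 \left(- \frac{3}{7}\right) - - \frac{9}{7}}\right) 3 = \left(30 - \frac{4}{-40 + 15 - \frac{24}{7} + \frac{9}{7}}\right) 3 = \left(30 - \frac{4}{- \frac{190}{7}}\right) 3 = \left(30 - - \frac{14}{95}\right) 3 = \left(30 + \frac{14}{95}\right) 3 = \frac{2864}{95} \cdot 3 = \frac{8592}{95}$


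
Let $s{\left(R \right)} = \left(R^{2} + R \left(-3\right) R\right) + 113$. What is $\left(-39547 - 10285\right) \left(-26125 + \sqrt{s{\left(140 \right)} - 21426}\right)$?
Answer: $1301861000 - 49832 i \sqrt{60513} \approx 1.3019 \cdot 10^{9} - 1.2258 \cdot 10^{7} i$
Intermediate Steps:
$s{\left(R \right)} = 113 - 2 R^{2}$ ($s{\left(R \right)} = \left(R^{2} + - 3 R R\right) + 113 = \left(R^{2} - 3 R^{2}\right) + 113 = - 2 R^{2} + 113 = 113 - 2 R^{2}$)
$\left(-39547 - 10285\right) \left(-26125 + \sqrt{s{\left(140 \right)} - 21426}\right) = \left(-39547 - 10285\right) \left(-26125 + \sqrt{\left(113 - 2 \cdot 140^{2}\right) - 21426}\right) = - 49832 \left(-26125 + \sqrt{\left(113 - 39200\right) - 21426}\right) = - 49832 \left(-26125 + \sqrt{-39087 - 21426}\right) = - 49832 \left(-26125 + \sqrt{-60513}\right) = - 49832 \left(-26125 + i \sqrt{60513}\right) = 1301861000 - 49832 i \sqrt{60513}$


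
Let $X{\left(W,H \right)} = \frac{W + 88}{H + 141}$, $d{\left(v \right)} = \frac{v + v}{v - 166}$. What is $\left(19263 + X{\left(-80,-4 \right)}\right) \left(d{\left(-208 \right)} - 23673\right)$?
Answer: $- \frac{11682083516077}{25619} \approx -4.5599 \cdot 10^{8}$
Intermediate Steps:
$d{\left(v \right)} = \frac{2 v}{-166 + v}$
$X{\left(W,H \right)} = \frac{88 + W}{141 + H}$
$\left(19263 + X{\left(-80,-4 \right)}\right) \left(d{\left(-208 \right)} - 23673\right) = \left(19263 + \frac{88 - 80}{141 - 4}\right) \left(2 \left(-208\right) \frac{1}{-166 - 208} - 23673\right) = \left(19263 + \frac{1}{137} \cdot 8\right) \left(2 \left(-208\right) \frac{1}{-374} - 23673\right) = \left(19263 + \frac{1}{137} \cdot 8\right) \left(2 \left(-208\right) \left(- \frac{1}{374}\right) - 23673\right) = \left(19263 + \frac{8}{137}\right) \left(\frac{208}{187} - 23673\right) = \frac{2639039}{137} \left(- \frac{4426643}{187}\right) = - \frac{11682083516077}{25619}$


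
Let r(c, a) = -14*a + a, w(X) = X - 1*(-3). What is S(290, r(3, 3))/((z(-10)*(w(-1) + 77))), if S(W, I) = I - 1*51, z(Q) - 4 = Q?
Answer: 15/79 ≈ 0.18987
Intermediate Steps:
w(X) = 3 + X (w(X) = X + 3 = 3 + X)
r(c, a) = -13*a
z(Q) = 4 + Q
S(W, I) = -51 + I (S(W, I) = I - 51 = -51 + I)
S(290, r(3, 3))/((z(-10)*(w(-1) + 77))) = (-51 - 13*3)/(((4 - 10)*((3 - 1) + 77))) = (-51 - 39)/((-6*(2 + 77))) = -90/((-6*79)) = -90/(-474) = -90*(-1/474) = 15/79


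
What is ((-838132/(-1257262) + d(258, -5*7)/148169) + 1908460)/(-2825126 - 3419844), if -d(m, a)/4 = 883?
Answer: -88880472783865701/290839577025877915 ≈ -0.30560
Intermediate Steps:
d(m, a) = -3532 (d(m, a) = -4*883 = -3532)
((-838132/(-1257262) + d(258, -5*7)/148169) + 1908460)/(-2825126 - 3419844) = ((-838132/(-1257262) - 3532/148169) + 1908460)/(-2825126 - 3419844) = ((-838132*(-1/1257262) - 3532*1/148169) + 1908460)/(-6244970) = ((419066/628631 - 3532/148169) + 1908460)*(-1/6244970) = (59872265462/93143626639 + 1908460)*(-1/6244970) = (177760945567731402/93143626639)*(-1/6244970) = -88880472783865701/290839577025877915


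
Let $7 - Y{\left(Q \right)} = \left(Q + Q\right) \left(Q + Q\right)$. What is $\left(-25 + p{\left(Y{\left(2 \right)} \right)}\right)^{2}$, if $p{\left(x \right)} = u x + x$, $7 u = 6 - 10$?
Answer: $\frac{40804}{49} \approx 832.73$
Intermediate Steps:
$u = - \frac{4}{7}$ ($u = \frac{6 - 10}{7} = \frac{1}{7} \left(-4\right) = - \frac{4}{7} \approx -0.57143$)
$Y{\left(Q \right)} = 7 - 4 Q^{2}$ ($Y{\left(Q \right)} = 7 - \left(Q + Q\right) \left(Q + Q\right) = 7 - 2 Q 2 Q = 7 - 4 Q^{2}$)
$p{\left(x \right)} = \frac{3 x}{7}$ ($p{\left(x \right)} = - \frac{4 x}{7} + x = \frac{3 x}{7}$)
$\left(-25 + p{\left(Y{\left(2 \right)} \right)}\right)^{2} = \left(-25 + \frac{3 \left(7 - 4 \cdot 2^{2}\right)}{7}\right)^{2} = \left(-25 + \frac{3 \left(7 - 16\right)}{7}\right)^{2} = \left(-25 + \frac{3}{7} \left(-9\right)\right)^{2} = \left(-25 - \frac{27}{7}\right)^{2} = \left(- \frac{202}{7}\right)^{2} = \frac{40804}{49}$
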